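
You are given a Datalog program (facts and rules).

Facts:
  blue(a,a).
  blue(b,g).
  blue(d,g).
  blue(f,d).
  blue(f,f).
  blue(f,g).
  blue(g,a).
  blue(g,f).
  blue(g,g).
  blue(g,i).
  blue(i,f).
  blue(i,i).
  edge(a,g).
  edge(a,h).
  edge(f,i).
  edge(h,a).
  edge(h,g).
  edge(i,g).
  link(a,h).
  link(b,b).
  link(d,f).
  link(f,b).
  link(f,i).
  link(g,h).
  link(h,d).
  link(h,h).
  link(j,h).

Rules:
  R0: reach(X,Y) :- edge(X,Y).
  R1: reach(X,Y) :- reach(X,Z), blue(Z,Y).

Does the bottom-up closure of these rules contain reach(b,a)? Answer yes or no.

no

round 1: derive reach(a,g) via R0 from edge(a,g)
round 1: derive reach(a,h) via R0 from edge(a,h)
round 1: derive reach(f,i) via R0 from edge(f,i)
round 1: derive reach(h,a) via R0 from edge(h,a)
round 1: derive reach(h,g) via R0 from edge(h,g)
round 1: derive reach(i,g) via R0 from edge(i,g)
round 2: derive reach(a,a) via R1 from reach(a,g), blue(g,a)
round 2: derive reach(a,f) via R1 from reach(a,g), blue(g,f)
round 2: derive reach(a,i) via R1 from reach(a,g), blue(g,i)
round 2: derive reach(f,f) via R1 from reach(f,i), blue(i,f)
round 2: derive reach(h,f) via R1 from reach(h,g), blue(g,f)
round 2: derive reach(h,i) via R1 from reach(h,g), blue(g,i)
round 2: derive reach(i,a) via R1 from reach(i,g), blue(g,a)
round 2: derive reach(i,f) via R1 from reach(i,g), blue(g,f)
round 2: derive reach(i,i) via R1 from reach(i,g), blue(g,i)
round 3: derive reach(a,d) via R1 from reach(a,f), blue(f,d)
round 3: derive reach(f,d) via R1 from reach(f,f), blue(f,d)
round 3: derive reach(f,g) via R1 from reach(f,f), blue(f,g)
round 3: derive reach(h,d) via R1 from reach(h,f), blue(f,d)
round 3: derive reach(i,d) via R1 from reach(i,f), blue(f,d)
round 4: derive reach(f,a) via R1 from reach(f,g), blue(g,a)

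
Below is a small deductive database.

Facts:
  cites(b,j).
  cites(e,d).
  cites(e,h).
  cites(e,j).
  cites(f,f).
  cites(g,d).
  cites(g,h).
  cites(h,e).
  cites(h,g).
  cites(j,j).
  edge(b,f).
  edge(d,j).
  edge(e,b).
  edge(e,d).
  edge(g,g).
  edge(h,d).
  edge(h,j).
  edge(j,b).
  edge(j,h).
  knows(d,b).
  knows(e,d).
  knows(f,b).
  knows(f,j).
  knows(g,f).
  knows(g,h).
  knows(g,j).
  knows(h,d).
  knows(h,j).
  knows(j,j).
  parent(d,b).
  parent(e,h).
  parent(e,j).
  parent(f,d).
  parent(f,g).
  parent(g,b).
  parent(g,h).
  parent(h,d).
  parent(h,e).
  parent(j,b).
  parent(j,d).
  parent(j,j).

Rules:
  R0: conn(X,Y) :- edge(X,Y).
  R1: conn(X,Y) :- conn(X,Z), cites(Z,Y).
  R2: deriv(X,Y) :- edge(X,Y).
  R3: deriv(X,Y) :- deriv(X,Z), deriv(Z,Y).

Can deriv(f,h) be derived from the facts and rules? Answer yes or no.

round 1: derive deriv(b,f) via R2 from edge(b,f)
round 1: derive deriv(d,j) via R2 from edge(d,j)
round 1: derive deriv(e,b) via R2 from edge(e,b)
round 1: derive deriv(e,d) via R2 from edge(e,d)
round 1: derive deriv(g,g) via R2 from edge(g,g)
round 1: derive deriv(h,d) via R2 from edge(h,d)
round 1: derive deriv(h,j) via R2 from edge(h,j)
round 1: derive deriv(j,b) via R2 from edge(j,b)
round 1: derive deriv(j,h) via R2 from edge(j,h)
round 2: derive deriv(d,b) via R3 from deriv(d,j), deriv(j,b)
round 2: derive deriv(d,h) via R3 from deriv(d,j), deriv(j,h)
round 2: derive deriv(e,f) via R3 from deriv(e,b), deriv(b,f)
round 2: derive deriv(e,j) via R3 from deriv(e,d), deriv(d,j)
round 2: derive deriv(h,b) via R3 from deriv(h,j), deriv(j,b)
round 2: derive deriv(h,h) via R3 from deriv(h,j), deriv(j,h)
round 2: derive deriv(j,d) via R3 from deriv(j,h), deriv(h,d)
round 2: derive deriv(j,f) via R3 from deriv(j,b), deriv(b,f)
round 2: derive deriv(j,j) via R3 from deriv(j,h), deriv(h,j)
round 3: derive deriv(d,d) via R3 from deriv(d,h), deriv(h,d)
round 3: derive deriv(d,f) via R3 from deriv(d,b), deriv(b,f)
round 3: derive deriv(e,h) via R3 from deriv(e,d), deriv(d,h)
round 3: derive deriv(h,f) via R3 from deriv(h,b), deriv(b,f)

no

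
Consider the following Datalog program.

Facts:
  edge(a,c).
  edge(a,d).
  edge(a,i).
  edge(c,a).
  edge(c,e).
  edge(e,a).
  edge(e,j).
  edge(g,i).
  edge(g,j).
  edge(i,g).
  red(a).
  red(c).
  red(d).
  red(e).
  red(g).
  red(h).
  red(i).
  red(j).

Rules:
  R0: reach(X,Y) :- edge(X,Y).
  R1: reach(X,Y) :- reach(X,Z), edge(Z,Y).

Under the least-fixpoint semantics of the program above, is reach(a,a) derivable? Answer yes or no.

yes

round 1: derive reach(a,c) via R0 from edge(a,c)
round 1: derive reach(a,d) via R0 from edge(a,d)
round 1: derive reach(a,i) via R0 from edge(a,i)
round 1: derive reach(c,a) via R0 from edge(c,a)
round 1: derive reach(c,e) via R0 from edge(c,e)
round 1: derive reach(e,a) via R0 from edge(e,a)
round 1: derive reach(e,j) via R0 from edge(e,j)
round 1: derive reach(g,i) via R0 from edge(g,i)
round 1: derive reach(g,j) via R0 from edge(g,j)
round 1: derive reach(i,g) via R0 from edge(i,g)
round 2: derive reach(a,a) via R1 from reach(a,c), edge(c,a)
round 2: derive reach(a,e) via R1 from reach(a,c), edge(c,e)
round 2: derive reach(a,g) via R1 from reach(a,i), edge(i,g)
round 2: derive reach(c,c) via R1 from reach(c,a), edge(a,c)
round 2: derive reach(c,d) via R1 from reach(c,a), edge(a,d)
round 2: derive reach(c,i) via R1 from reach(c,a), edge(a,i)
round 2: derive reach(c,j) via R1 from reach(c,e), edge(e,j)
round 2: derive reach(e,c) via R1 from reach(e,a), edge(a,c)
round 2: derive reach(e,d) via R1 from reach(e,a), edge(a,d)
round 2: derive reach(e,i) via R1 from reach(e,a), edge(a,i)
round 2: derive reach(g,g) via R1 from reach(g,i), edge(i,g)
round 2: derive reach(i,i) via R1 from reach(i,g), edge(g,i)
round 2: derive reach(i,j) via R1 from reach(i,g), edge(g,j)
round 3: derive reach(a,j) via R1 from reach(a,e), edge(e,j)
round 3: derive reach(c,g) via R1 from reach(c,i), edge(i,g)
round 3: derive reach(e,e) via R1 from reach(e,c), edge(c,e)
round 3: derive reach(e,g) via R1 from reach(e,i), edge(i,g)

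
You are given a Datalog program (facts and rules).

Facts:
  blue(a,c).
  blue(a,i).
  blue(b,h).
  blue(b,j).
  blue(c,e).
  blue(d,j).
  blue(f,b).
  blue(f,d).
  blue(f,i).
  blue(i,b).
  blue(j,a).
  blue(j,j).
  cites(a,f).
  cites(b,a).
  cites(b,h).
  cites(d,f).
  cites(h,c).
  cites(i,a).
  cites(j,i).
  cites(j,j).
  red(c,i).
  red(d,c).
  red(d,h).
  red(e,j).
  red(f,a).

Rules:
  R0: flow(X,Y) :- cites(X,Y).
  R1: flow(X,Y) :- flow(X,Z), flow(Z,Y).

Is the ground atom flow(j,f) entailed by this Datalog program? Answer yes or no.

yes

round 1: derive flow(a,f) via R0 from cites(a,f)
round 1: derive flow(b,a) via R0 from cites(b,a)
round 1: derive flow(b,h) via R0 from cites(b,h)
round 1: derive flow(d,f) via R0 from cites(d,f)
round 1: derive flow(h,c) via R0 from cites(h,c)
round 1: derive flow(i,a) via R0 from cites(i,a)
round 1: derive flow(j,i) via R0 from cites(j,i)
round 1: derive flow(j,j) via R0 from cites(j,j)
round 2: derive flow(b,c) via R1 from flow(b,h), flow(h,c)
round 2: derive flow(b,f) via R1 from flow(b,a), flow(a,f)
round 2: derive flow(i,f) via R1 from flow(i,a), flow(a,f)
round 2: derive flow(j,a) via R1 from flow(j,i), flow(i,a)
round 3: derive flow(j,f) via R1 from flow(j,a), flow(a,f)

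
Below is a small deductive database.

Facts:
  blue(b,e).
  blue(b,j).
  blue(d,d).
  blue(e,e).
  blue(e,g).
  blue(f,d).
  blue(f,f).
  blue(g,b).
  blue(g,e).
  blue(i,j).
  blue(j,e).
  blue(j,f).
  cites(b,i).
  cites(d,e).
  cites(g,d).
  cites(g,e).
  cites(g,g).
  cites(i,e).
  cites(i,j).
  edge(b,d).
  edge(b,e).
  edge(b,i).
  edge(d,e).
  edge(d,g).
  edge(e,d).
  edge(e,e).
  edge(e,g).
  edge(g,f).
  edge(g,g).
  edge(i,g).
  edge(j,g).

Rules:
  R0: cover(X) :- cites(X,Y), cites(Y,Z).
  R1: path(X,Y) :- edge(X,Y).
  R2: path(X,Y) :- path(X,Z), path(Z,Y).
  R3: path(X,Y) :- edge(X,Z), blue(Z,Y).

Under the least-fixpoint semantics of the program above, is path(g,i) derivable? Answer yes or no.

yes

round 1: derive path(b,d) via R1 from edge(b,d)
round 1: derive path(b,e) via R1 from edge(b,e)
round 1: derive path(b,i) via R1 from edge(b,i)
round 1: derive path(d,e) via R1 from edge(d,e)
round 1: derive path(d,g) via R1 from edge(d,g)
round 1: derive path(e,d) via R1 from edge(e,d)
round 1: derive path(e,e) via R1 from edge(e,e)
round 1: derive path(e,g) via R1 from edge(e,g)
round 1: derive path(g,f) via R1 from edge(g,f)
round 1: derive path(g,g) via R1 from edge(g,g)
round 1: derive path(i,g) via R1 from edge(i,g)
round 1: derive path(j,g) via R1 from edge(j,g)
round 1: derive path(b,g) via R3 from edge(b,e), blue(e,g)
round 1: derive path(b,j) via R3 from edge(b,i), blue(i,j)
round 1: derive path(d,b) via R3 from edge(d,g), blue(g,b)
round 1: derive path(e,b) via R3 from edge(e,g), blue(g,b)
round 1: derive path(g,b) via R3 from edge(g,g), blue(g,b)
round 1: derive path(g,d) via R3 from edge(g,f), blue(f,d)
round 1: derive path(g,e) via R3 from edge(g,g), blue(g,e)
round 1: derive path(i,b) via R3 from edge(i,g), blue(g,b)
round 1: derive path(i,e) via R3 from edge(i,g), blue(g,e)
round 1: derive path(j,b) via R3 from edge(j,g), blue(g,b)
round 1: derive path(j,e) via R3 from edge(j,g), blue(g,e)
round 2: derive path(b,b) via R2 from path(b,d), path(d,b)
round 2: derive path(b,f) via R2 from path(b,g), path(g,f)
round 2: derive path(d,d) via R2 from path(d,b), path(b,d)
round 2: derive path(d,f) via R2 from path(d,g), path(g,f)
round 2: derive path(d,i) via R2 from path(d,b), path(b,i)
round 2: derive path(d,j) via R2 from path(d,b), path(b,j)
round 2: derive path(e,f) via R2 from path(e,g), path(g,f)
round 2: derive path(e,i) via R2 from path(e,b), path(b,i)
round 2: derive path(e,j) via R2 from path(e,b), path(b,j)
round 2: derive path(g,i) via R2 from path(g,b), path(b,i)
round 2: derive path(g,j) via R2 from path(g,b), path(b,j)
round 2: derive path(i,d) via R2 from path(i,b), path(b,d)
round 2: derive path(i,f) via R2 from path(i,g), path(g,f)
round 2: derive path(i,i) via R2 from path(i,b), path(b,i)
round 2: derive path(i,j) via R2 from path(i,b), path(b,j)
round 2: derive path(j,d) via R2 from path(j,b), path(b,d)
round 2: derive path(j,f) via R2 from path(j,g), path(g,f)
round 2: derive path(j,i) via R2 from path(j,b), path(b,i)
round 2: derive path(j,j) via R2 from path(j,b), path(b,j)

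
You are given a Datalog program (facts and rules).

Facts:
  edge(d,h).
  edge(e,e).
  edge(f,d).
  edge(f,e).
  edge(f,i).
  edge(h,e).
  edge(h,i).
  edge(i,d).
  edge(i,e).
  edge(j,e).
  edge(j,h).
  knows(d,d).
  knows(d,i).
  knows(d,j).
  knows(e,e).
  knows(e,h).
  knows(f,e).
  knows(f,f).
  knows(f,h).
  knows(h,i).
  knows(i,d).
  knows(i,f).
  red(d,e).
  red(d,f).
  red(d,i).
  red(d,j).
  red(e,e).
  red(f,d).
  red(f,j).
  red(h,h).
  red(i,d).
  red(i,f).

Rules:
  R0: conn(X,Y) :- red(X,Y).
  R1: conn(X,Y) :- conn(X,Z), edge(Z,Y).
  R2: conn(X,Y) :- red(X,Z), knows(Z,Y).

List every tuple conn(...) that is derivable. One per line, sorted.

round 1: derive conn(d,e) via R0 from red(d,e)
round 1: derive conn(d,f) via R0 from red(d,f)
round 1: derive conn(d,i) via R0 from red(d,i)
round 1: derive conn(d,j) via R0 from red(d,j)
round 1: derive conn(e,e) via R0 from red(e,e)
round 1: derive conn(f,d) via R0 from red(f,d)
round 1: derive conn(f,j) via R0 from red(f,j)
round 1: derive conn(h,h) via R0 from red(h,h)
round 1: derive conn(i,d) via R0 from red(i,d)
round 1: derive conn(i,f) via R0 from red(i,f)
round 1: derive conn(d,d) via R2 from red(d,i), knows(i,d)
round 1: derive conn(d,h) via R2 from red(d,e), knows(e,h)
round 1: derive conn(e,h) via R2 from red(e,e), knows(e,h)
round 1: derive conn(f,i) via R2 from red(f,d), knows(d,i)
round 1: derive conn(h,i) via R2 from red(h,h), knows(h,i)
round 1: derive conn(i,e) via R2 from red(i,f), knows(f,e)
round 1: derive conn(i,h) via R2 from red(i,f), knows(f,h)
round 1: derive conn(i,i) via R2 from red(i,d), knows(d,i)
round 1: derive conn(i,j) via R2 from red(i,d), knows(d,j)
round 2: derive conn(e,i) via R1 from conn(e,h), edge(h,i)
round 2: derive conn(f,e) via R1 from conn(f,i), edge(i,e)
round 2: derive conn(f,h) via R1 from conn(f,d), edge(d,h)
round 2: derive conn(h,d) via R1 from conn(h,i), edge(i,d)
round 2: derive conn(h,e) via R1 from conn(h,h), edge(h,e)
round 3: derive conn(e,d) via R1 from conn(e,i), edge(i,d)

conn(d,d)
conn(d,e)
conn(d,f)
conn(d,h)
conn(d,i)
conn(d,j)
conn(e,d)
conn(e,e)
conn(e,h)
conn(e,i)
conn(f,d)
conn(f,e)
conn(f,h)
conn(f,i)
conn(f,j)
conn(h,d)
conn(h,e)
conn(h,h)
conn(h,i)
conn(i,d)
conn(i,e)
conn(i,f)
conn(i,h)
conn(i,i)
conn(i,j)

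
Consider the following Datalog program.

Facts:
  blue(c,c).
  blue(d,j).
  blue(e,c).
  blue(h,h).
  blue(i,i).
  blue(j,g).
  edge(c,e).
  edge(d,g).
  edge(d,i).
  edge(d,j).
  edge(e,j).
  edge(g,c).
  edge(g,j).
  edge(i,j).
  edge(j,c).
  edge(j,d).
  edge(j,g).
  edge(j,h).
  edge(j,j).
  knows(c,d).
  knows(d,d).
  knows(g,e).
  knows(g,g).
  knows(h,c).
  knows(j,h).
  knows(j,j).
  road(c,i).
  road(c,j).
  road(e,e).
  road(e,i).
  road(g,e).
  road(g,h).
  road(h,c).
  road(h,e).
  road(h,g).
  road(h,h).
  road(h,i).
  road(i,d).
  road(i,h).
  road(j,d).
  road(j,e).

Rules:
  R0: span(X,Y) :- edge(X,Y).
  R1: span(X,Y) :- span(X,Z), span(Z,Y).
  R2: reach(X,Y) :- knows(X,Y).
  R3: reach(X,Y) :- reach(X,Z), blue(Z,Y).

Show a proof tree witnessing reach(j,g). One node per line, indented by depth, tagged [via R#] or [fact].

reach(j,g)  [via R3]
  reach(j,j)  [via R2]
    knows(j,j)  [fact]
  blue(j,g)  [fact]

round 1: derive reach(c,d) via R2 from knows(c,d)
round 1: derive reach(d,d) via R2 from knows(d,d)
round 1: derive reach(g,e) via R2 from knows(g,e)
round 1: derive reach(g,g) via R2 from knows(g,g)
round 1: derive reach(h,c) via R2 from knows(h,c)
round 1: derive reach(j,h) via R2 from knows(j,h)
round 1: derive reach(j,j) via R2 from knows(j,j)
round 2: derive reach(c,j) via R3 from reach(c,d), blue(d,j)
round 2: derive reach(d,j) via R3 from reach(d,d), blue(d,j)
round 2: derive reach(g,c) via R3 from reach(g,e), blue(e,c)
round 2: derive reach(j,g) via R3 from reach(j,j), blue(j,g)
round 3: derive reach(c,g) via R3 from reach(c,j), blue(j,g)
round 3: derive reach(d,g) via R3 from reach(d,j), blue(j,g)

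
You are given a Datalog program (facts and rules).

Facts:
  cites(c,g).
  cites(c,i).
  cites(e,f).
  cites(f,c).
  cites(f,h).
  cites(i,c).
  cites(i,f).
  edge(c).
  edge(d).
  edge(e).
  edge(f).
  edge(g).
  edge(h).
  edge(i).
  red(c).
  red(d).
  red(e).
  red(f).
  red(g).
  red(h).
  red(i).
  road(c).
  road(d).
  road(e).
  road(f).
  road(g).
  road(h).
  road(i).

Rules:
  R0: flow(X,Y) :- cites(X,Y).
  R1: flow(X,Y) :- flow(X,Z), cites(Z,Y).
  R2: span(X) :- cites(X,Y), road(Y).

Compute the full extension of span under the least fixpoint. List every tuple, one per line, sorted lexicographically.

span(c)
span(e)
span(f)
span(i)

round 1: derive span(c) via R2 from cites(c,g), road(g)
round 1: derive span(e) via R2 from cites(e,f), road(f)
round 1: derive span(f) via R2 from cites(f,c), road(c)
round 1: derive span(i) via R2 from cites(i,c), road(c)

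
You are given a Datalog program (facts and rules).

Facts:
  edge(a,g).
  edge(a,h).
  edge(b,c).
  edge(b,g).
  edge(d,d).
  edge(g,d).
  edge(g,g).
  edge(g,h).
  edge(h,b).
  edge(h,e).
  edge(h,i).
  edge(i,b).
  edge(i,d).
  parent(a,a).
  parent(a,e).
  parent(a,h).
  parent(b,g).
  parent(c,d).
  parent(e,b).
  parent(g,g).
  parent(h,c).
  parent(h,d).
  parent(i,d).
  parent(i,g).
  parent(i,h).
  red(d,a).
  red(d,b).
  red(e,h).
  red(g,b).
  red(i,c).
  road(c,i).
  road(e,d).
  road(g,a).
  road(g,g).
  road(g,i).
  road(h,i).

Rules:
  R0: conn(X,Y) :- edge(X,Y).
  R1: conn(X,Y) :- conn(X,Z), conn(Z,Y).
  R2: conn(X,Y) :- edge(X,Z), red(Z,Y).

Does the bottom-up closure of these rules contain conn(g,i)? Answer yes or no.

yes

round 1: derive conn(a,g) via R0 from edge(a,g)
round 1: derive conn(a,h) via R0 from edge(a,h)
round 1: derive conn(b,c) via R0 from edge(b,c)
round 1: derive conn(b,g) via R0 from edge(b,g)
round 1: derive conn(d,d) via R0 from edge(d,d)
round 1: derive conn(g,d) via R0 from edge(g,d)
round 1: derive conn(g,g) via R0 from edge(g,g)
round 1: derive conn(g,h) via R0 from edge(g,h)
round 1: derive conn(h,b) via R0 from edge(h,b)
round 1: derive conn(h,e) via R0 from edge(h,e)
round 1: derive conn(h,i) via R0 from edge(h,i)
round 1: derive conn(i,b) via R0 from edge(i,b)
round 1: derive conn(i,d) via R0 from edge(i,d)
round 1: derive conn(a,b) via R2 from edge(a,g), red(g,b)
round 1: derive conn(b,b) via R2 from edge(b,g), red(g,b)
round 1: derive conn(d,a) via R2 from edge(d,d), red(d,a)
round 1: derive conn(d,b) via R2 from edge(d,d), red(d,b)
round 1: derive conn(g,a) via R2 from edge(g,d), red(d,a)
round 1: derive conn(g,b) via R2 from edge(g,d), red(d,b)
round 1: derive conn(h,c) via R2 from edge(h,i), red(i,c)
round 1: derive conn(h,h) via R2 from edge(h,e), red(e,h)
round 1: derive conn(i,a) via R2 from edge(i,d), red(d,a)
round 2: derive conn(a,a) via R1 from conn(a,g), conn(g,a)
round 2: derive conn(a,c) via R1 from conn(a,b), conn(b,c)
round 2: derive conn(a,d) via R1 from conn(a,g), conn(g,d)
round 2: derive conn(a,e) via R1 from conn(a,h), conn(h,e)
round 2: derive conn(a,i) via R1 from conn(a,h), conn(h,i)
round 2: derive conn(b,a) via R1 from conn(b,g), conn(g,a)
round 2: derive conn(b,d) via R1 from conn(b,g), conn(g,d)
round 2: derive conn(b,h) via R1 from conn(b,g), conn(g,h)
round 2: derive conn(d,c) via R1 from conn(d,b), conn(b,c)
round 2: derive conn(d,g) via R1 from conn(d,a), conn(a,g)
round 2: derive conn(d,h) via R1 from conn(d,a), conn(a,h)
round 2: derive conn(g,c) via R1 from conn(g,b), conn(b,c)
round 2: derive conn(g,e) via R1 from conn(g,h), conn(h,e)
round 2: derive conn(g,i) via R1 from conn(g,h), conn(h,i)
round 2: derive conn(h,a) via R1 from conn(h,i), conn(i,a)
round 2: derive conn(h,d) via R1 from conn(h,i), conn(i,d)
round 2: derive conn(h,g) via R1 from conn(h,b), conn(b,g)
round 2: derive conn(i,c) via R1 from conn(i,b), conn(b,c)
round 2: derive conn(i,g) via R1 from conn(i,a), conn(a,g)
round 2: derive conn(i,h) via R1 from conn(i,a), conn(a,h)
round 3: derive conn(b,e) via R1 from conn(b,a), conn(a,e)
round 3: derive conn(b,i) via R1 from conn(b,a), conn(a,i)
round 3: derive conn(d,e) via R1 from conn(d,a), conn(a,e)
round 3: derive conn(d,i) via R1 from conn(d,a), conn(a,i)
round 3: derive conn(i,e) via R1 from conn(i,a), conn(a,e)
round 3: derive conn(i,i) via R1 from conn(i,a), conn(a,i)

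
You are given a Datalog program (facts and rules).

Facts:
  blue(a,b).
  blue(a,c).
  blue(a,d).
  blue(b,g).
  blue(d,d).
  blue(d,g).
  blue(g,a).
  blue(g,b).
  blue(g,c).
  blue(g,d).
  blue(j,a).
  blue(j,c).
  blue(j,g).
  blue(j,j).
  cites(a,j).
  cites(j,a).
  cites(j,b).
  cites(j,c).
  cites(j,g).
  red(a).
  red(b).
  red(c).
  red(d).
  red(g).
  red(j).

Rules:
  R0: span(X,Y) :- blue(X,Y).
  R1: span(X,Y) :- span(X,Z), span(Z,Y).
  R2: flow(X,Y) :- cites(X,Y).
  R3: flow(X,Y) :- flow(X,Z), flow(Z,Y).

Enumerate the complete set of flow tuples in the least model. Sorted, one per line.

flow(a,a)
flow(a,b)
flow(a,c)
flow(a,g)
flow(a,j)
flow(j,a)
flow(j,b)
flow(j,c)
flow(j,g)
flow(j,j)

round 1: derive flow(a,j) via R2 from cites(a,j)
round 1: derive flow(j,a) via R2 from cites(j,a)
round 1: derive flow(j,b) via R2 from cites(j,b)
round 1: derive flow(j,c) via R2 from cites(j,c)
round 1: derive flow(j,g) via R2 from cites(j,g)
round 2: derive flow(a,a) via R3 from flow(a,j), flow(j,a)
round 2: derive flow(a,b) via R3 from flow(a,j), flow(j,b)
round 2: derive flow(a,c) via R3 from flow(a,j), flow(j,c)
round 2: derive flow(a,g) via R3 from flow(a,j), flow(j,g)
round 2: derive flow(j,j) via R3 from flow(j,a), flow(a,j)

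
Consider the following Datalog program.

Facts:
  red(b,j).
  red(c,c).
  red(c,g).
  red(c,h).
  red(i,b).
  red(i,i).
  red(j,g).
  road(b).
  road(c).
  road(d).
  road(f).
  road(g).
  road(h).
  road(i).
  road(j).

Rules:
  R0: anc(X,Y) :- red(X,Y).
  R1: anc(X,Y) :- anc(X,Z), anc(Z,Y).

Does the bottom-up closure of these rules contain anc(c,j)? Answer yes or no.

round 1: derive anc(b,j) via R0 from red(b,j)
round 1: derive anc(c,c) via R0 from red(c,c)
round 1: derive anc(c,g) via R0 from red(c,g)
round 1: derive anc(c,h) via R0 from red(c,h)
round 1: derive anc(i,b) via R0 from red(i,b)
round 1: derive anc(i,i) via R0 from red(i,i)
round 1: derive anc(j,g) via R0 from red(j,g)
round 2: derive anc(b,g) via R1 from anc(b,j), anc(j,g)
round 2: derive anc(i,j) via R1 from anc(i,b), anc(b,j)
round 3: derive anc(i,g) via R1 from anc(i,b), anc(b,g)

no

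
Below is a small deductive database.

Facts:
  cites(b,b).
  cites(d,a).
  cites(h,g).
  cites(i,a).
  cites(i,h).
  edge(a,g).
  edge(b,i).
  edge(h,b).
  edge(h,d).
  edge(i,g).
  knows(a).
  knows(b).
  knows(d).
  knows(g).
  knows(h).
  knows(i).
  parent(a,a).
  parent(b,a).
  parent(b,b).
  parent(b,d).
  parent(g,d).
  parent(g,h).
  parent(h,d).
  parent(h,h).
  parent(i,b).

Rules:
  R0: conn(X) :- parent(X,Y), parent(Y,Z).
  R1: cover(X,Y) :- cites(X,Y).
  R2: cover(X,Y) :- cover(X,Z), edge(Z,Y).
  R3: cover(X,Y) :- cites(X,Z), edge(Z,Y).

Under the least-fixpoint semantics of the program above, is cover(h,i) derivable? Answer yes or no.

no

round 1: derive cover(b,b) via R1 from cites(b,b)
round 1: derive cover(d,a) via R1 from cites(d,a)
round 1: derive cover(h,g) via R1 from cites(h,g)
round 1: derive cover(i,a) via R1 from cites(i,a)
round 1: derive cover(i,h) via R1 from cites(i,h)
round 1: derive cover(b,i) via R3 from cites(b,b), edge(b,i)
round 1: derive cover(d,g) via R3 from cites(d,a), edge(a,g)
round 1: derive cover(i,b) via R3 from cites(i,h), edge(h,b)
round 1: derive cover(i,d) via R3 from cites(i,h), edge(h,d)
round 1: derive cover(i,g) via R3 from cites(i,a), edge(a,g)
round 2: derive cover(b,g) via R2 from cover(b,i), edge(i,g)
round 2: derive cover(i,i) via R2 from cover(i,b), edge(b,i)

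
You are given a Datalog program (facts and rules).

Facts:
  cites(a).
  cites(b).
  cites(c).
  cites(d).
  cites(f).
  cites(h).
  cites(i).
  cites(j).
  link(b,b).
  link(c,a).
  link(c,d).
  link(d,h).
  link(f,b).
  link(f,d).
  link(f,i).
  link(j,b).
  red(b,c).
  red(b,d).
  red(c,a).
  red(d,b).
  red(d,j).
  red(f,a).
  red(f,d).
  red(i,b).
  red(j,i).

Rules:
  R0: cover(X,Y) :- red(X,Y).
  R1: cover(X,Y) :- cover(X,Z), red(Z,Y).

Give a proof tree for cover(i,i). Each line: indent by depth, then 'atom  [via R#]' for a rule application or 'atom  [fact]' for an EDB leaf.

round 1: derive cover(b,c) via R0 from red(b,c)
round 1: derive cover(b,d) via R0 from red(b,d)
round 1: derive cover(c,a) via R0 from red(c,a)
round 1: derive cover(d,b) via R0 from red(d,b)
round 1: derive cover(d,j) via R0 from red(d,j)
round 1: derive cover(f,a) via R0 from red(f,a)
round 1: derive cover(f,d) via R0 from red(f,d)
round 1: derive cover(i,b) via R0 from red(i,b)
round 1: derive cover(j,i) via R0 from red(j,i)
round 2: derive cover(b,a) via R1 from cover(b,c), red(c,a)
round 2: derive cover(b,b) via R1 from cover(b,d), red(d,b)
round 2: derive cover(b,j) via R1 from cover(b,d), red(d,j)
round 2: derive cover(d,c) via R1 from cover(d,b), red(b,c)
round 2: derive cover(d,d) via R1 from cover(d,b), red(b,d)
round 2: derive cover(d,i) via R1 from cover(d,j), red(j,i)
round 2: derive cover(f,b) via R1 from cover(f,d), red(d,b)
round 2: derive cover(f,j) via R1 from cover(f,d), red(d,j)
round 2: derive cover(i,c) via R1 from cover(i,b), red(b,c)
round 2: derive cover(i,d) via R1 from cover(i,b), red(b,d)
round 2: derive cover(j,b) via R1 from cover(j,i), red(i,b)
round 3: derive cover(b,i) via R1 from cover(b,j), red(j,i)
round 3: derive cover(d,a) via R1 from cover(d,c), red(c,a)
round 3: derive cover(f,c) via R1 from cover(f,b), red(b,c)
round 3: derive cover(f,i) via R1 from cover(f,j), red(j,i)
round 3: derive cover(i,a) via R1 from cover(i,c), red(c,a)
round 3: derive cover(i,j) via R1 from cover(i,d), red(d,j)
round 3: derive cover(j,c) via R1 from cover(j,b), red(b,c)
round 3: derive cover(j,d) via R1 from cover(j,b), red(b,d)
round 4: derive cover(i,i) via R1 from cover(i,j), red(j,i)
round 4: derive cover(j,a) via R1 from cover(j,c), red(c,a)
round 4: derive cover(j,j) via R1 from cover(j,d), red(d,j)

cover(i,i)  [via R1]
  cover(i,j)  [via R1]
    cover(i,d)  [via R1]
      cover(i,b)  [via R0]
        red(i,b)  [fact]
      red(b,d)  [fact]
    red(d,j)  [fact]
  red(j,i)  [fact]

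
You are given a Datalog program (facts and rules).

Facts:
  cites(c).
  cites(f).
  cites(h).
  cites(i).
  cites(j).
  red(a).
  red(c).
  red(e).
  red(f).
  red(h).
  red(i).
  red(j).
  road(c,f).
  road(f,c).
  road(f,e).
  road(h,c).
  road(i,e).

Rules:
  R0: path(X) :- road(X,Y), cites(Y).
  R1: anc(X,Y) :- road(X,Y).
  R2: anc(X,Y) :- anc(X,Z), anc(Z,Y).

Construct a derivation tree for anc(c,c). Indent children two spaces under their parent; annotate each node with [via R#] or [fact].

anc(c,c)  [via R2]
  anc(c,f)  [via R1]
    road(c,f)  [fact]
  anc(f,c)  [via R1]
    road(f,c)  [fact]

round 1: derive anc(c,f) via R1 from road(c,f)
round 1: derive anc(f,c) via R1 from road(f,c)
round 1: derive anc(f,e) via R1 from road(f,e)
round 1: derive anc(h,c) via R1 from road(h,c)
round 1: derive anc(i,e) via R1 from road(i,e)
round 2: derive anc(c,c) via R2 from anc(c,f), anc(f,c)
round 2: derive anc(c,e) via R2 from anc(c,f), anc(f,e)
round 2: derive anc(f,f) via R2 from anc(f,c), anc(c,f)
round 2: derive anc(h,f) via R2 from anc(h,c), anc(c,f)
round 3: derive anc(h,e) via R2 from anc(h,c), anc(c,e)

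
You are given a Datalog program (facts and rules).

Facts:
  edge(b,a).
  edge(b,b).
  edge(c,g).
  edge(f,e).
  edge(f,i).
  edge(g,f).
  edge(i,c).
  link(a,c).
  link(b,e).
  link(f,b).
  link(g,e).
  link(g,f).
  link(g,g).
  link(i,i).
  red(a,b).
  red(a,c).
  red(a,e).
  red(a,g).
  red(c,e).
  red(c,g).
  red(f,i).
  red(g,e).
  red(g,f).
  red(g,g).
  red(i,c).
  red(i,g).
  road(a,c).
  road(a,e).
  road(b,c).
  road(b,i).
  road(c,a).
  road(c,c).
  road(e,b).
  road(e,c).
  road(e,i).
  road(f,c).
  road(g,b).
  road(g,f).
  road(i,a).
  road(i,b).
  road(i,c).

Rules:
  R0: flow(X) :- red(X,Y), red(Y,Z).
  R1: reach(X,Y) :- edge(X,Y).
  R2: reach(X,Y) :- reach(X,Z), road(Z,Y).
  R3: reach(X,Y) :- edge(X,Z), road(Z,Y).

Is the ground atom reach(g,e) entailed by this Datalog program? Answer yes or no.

round 1: derive reach(b,a) via R1 from edge(b,a)
round 1: derive reach(b,b) via R1 from edge(b,b)
round 1: derive reach(c,g) via R1 from edge(c,g)
round 1: derive reach(f,e) via R1 from edge(f,e)
round 1: derive reach(f,i) via R1 from edge(f,i)
round 1: derive reach(g,f) via R1 from edge(g,f)
round 1: derive reach(i,c) via R1 from edge(i,c)
round 1: derive reach(b,c) via R3 from edge(b,a), road(a,c)
round 1: derive reach(b,e) via R3 from edge(b,a), road(a,e)
round 1: derive reach(b,i) via R3 from edge(b,b), road(b,i)
round 1: derive reach(c,b) via R3 from edge(c,g), road(g,b)
round 1: derive reach(c,f) via R3 from edge(c,g), road(g,f)
round 1: derive reach(f,a) via R3 from edge(f,i), road(i,a)
round 1: derive reach(f,b) via R3 from edge(f,e), road(e,b)
round 1: derive reach(f,c) via R3 from edge(f,e), road(e,c)
round 1: derive reach(g,c) via R3 from edge(g,f), road(f,c)
round 1: derive reach(i,a) via R3 from edge(i,c), road(c,a)
round 2: derive reach(c,c) via R2 from reach(c,b), road(b,c)
round 2: derive reach(c,i) via R2 from reach(c,b), road(b,i)
round 2: derive reach(g,a) via R2 from reach(g,c), road(c,a)
round 2: derive reach(i,e) via R2 from reach(i,a), road(a,e)
round 3: derive reach(c,a) via R2 from reach(c,c), road(c,a)
round 3: derive reach(g,e) via R2 from reach(g,a), road(a,e)
round 3: derive reach(i,b) via R2 from reach(i,e), road(e,b)
round 3: derive reach(i,i) via R2 from reach(i,e), road(e,i)
round 4: derive reach(c,e) via R2 from reach(c,a), road(a,e)
round 4: derive reach(g,b) via R2 from reach(g,e), road(e,b)
round 4: derive reach(g,i) via R2 from reach(g,e), road(e,i)

yes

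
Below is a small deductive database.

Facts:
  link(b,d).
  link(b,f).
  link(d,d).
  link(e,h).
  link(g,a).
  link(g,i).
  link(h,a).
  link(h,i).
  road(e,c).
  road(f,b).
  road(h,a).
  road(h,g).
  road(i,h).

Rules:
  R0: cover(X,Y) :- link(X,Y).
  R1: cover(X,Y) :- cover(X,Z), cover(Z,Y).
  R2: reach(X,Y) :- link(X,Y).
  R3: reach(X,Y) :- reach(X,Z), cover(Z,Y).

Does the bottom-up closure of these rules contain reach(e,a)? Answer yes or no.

round 1: derive cover(b,d) via R0 from link(b,d)
round 1: derive cover(b,f) via R0 from link(b,f)
round 1: derive cover(d,d) via R0 from link(d,d)
round 1: derive cover(e,h) via R0 from link(e,h)
round 1: derive cover(g,a) via R0 from link(g,a)
round 1: derive cover(g,i) via R0 from link(g,i)
round 1: derive cover(h,a) via R0 from link(h,a)
round 1: derive cover(h,i) via R0 from link(h,i)
round 1: derive reach(b,d) via R2 from link(b,d)
round 1: derive reach(b,f) via R2 from link(b,f)
round 1: derive reach(d,d) via R2 from link(d,d)
round 1: derive reach(e,h) via R2 from link(e,h)
round 1: derive reach(g,a) via R2 from link(g,a)
round 1: derive reach(g,i) via R2 from link(g,i)
round 1: derive reach(h,a) via R2 from link(h,a)
round 1: derive reach(h,i) via R2 from link(h,i)
round 2: derive cover(e,a) via R1 from cover(e,h), cover(h,a)
round 2: derive cover(e,i) via R1 from cover(e,h), cover(h,i)
round 2: derive reach(e,a) via R3 from reach(e,h), cover(h,a)
round 2: derive reach(e,i) via R3 from reach(e,h), cover(h,i)

yes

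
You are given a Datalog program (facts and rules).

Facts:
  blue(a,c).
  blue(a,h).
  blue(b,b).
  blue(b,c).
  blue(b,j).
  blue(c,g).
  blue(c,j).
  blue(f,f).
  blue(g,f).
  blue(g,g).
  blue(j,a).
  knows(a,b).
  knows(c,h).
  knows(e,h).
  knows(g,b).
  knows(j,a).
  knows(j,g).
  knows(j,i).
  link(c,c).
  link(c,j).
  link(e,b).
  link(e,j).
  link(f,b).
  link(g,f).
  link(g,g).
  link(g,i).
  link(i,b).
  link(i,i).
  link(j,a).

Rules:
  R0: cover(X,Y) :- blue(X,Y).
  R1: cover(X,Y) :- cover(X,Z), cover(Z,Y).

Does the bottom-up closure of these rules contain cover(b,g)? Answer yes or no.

yes

round 1: derive cover(a,c) via R0 from blue(a,c)
round 1: derive cover(a,h) via R0 from blue(a,h)
round 1: derive cover(b,b) via R0 from blue(b,b)
round 1: derive cover(b,c) via R0 from blue(b,c)
round 1: derive cover(b,j) via R0 from blue(b,j)
round 1: derive cover(c,g) via R0 from blue(c,g)
round 1: derive cover(c,j) via R0 from blue(c,j)
round 1: derive cover(f,f) via R0 from blue(f,f)
round 1: derive cover(g,f) via R0 from blue(g,f)
round 1: derive cover(g,g) via R0 from blue(g,g)
round 1: derive cover(j,a) via R0 from blue(j,a)
round 2: derive cover(a,g) via R1 from cover(a,c), cover(c,g)
round 2: derive cover(a,j) via R1 from cover(a,c), cover(c,j)
round 2: derive cover(b,a) via R1 from cover(b,j), cover(j,a)
round 2: derive cover(b,g) via R1 from cover(b,c), cover(c,g)
round 2: derive cover(c,a) via R1 from cover(c,j), cover(j,a)
round 2: derive cover(c,f) via R1 from cover(c,g), cover(g,f)
round 2: derive cover(j,c) via R1 from cover(j,a), cover(a,c)
round 2: derive cover(j,h) via R1 from cover(j,a), cover(a,h)
round 3: derive cover(a,a) via R1 from cover(a,c), cover(c,a)
round 3: derive cover(a,f) via R1 from cover(a,c), cover(c,f)
round 3: derive cover(b,f) via R1 from cover(b,c), cover(c,f)
round 3: derive cover(b,h) via R1 from cover(b,a), cover(a,h)
round 3: derive cover(c,c) via R1 from cover(c,a), cover(a,c)
round 3: derive cover(c,h) via R1 from cover(c,a), cover(a,h)
round 3: derive cover(j,f) via R1 from cover(j,c), cover(c,f)
round 3: derive cover(j,g) via R1 from cover(j,a), cover(a,g)
round 3: derive cover(j,j) via R1 from cover(j,a), cover(a,j)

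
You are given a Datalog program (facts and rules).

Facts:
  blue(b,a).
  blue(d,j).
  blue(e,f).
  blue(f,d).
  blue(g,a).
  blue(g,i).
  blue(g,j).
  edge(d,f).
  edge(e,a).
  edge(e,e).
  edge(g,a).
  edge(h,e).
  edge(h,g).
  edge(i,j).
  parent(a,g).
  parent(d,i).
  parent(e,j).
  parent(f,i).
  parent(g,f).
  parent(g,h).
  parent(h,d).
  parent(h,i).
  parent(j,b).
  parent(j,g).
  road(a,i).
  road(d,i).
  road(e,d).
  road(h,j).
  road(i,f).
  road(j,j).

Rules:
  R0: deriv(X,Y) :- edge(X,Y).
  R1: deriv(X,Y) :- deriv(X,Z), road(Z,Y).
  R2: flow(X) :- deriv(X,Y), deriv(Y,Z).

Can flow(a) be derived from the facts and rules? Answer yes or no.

no

round 1: derive deriv(d,f) via R0 from edge(d,f)
round 1: derive deriv(e,a) via R0 from edge(e,a)
round 1: derive deriv(e,e) via R0 from edge(e,e)
round 1: derive deriv(g,a) via R0 from edge(g,a)
round 1: derive deriv(h,e) via R0 from edge(h,e)
round 1: derive deriv(h,g) via R0 from edge(h,g)
round 1: derive deriv(i,j) via R0 from edge(i,j)
round 2: derive deriv(e,d) via R1 from deriv(e,e), road(e,d)
round 2: derive deriv(e,i) via R1 from deriv(e,a), road(a,i)
round 2: derive deriv(g,i) via R1 from deriv(g,a), road(a,i)
round 2: derive deriv(h,d) via R1 from deriv(h,e), road(e,d)
round 2: derive flow(e) via R2 from deriv(e,e), deriv(e,a)
round 2: derive flow(h) via R2 from deriv(h,e), deriv(e,a)
round 3: derive deriv(e,f) via R1 from deriv(e,i), road(i,f)
round 3: derive deriv(g,f) via R1 from deriv(g,i), road(i,f)
round 3: derive deriv(h,i) via R1 from deriv(h,d), road(d,i)
round 3: derive flow(g) via R2 from deriv(g,i), deriv(i,j)
round 4: derive deriv(h,f) via R1 from deriv(h,i), road(i,f)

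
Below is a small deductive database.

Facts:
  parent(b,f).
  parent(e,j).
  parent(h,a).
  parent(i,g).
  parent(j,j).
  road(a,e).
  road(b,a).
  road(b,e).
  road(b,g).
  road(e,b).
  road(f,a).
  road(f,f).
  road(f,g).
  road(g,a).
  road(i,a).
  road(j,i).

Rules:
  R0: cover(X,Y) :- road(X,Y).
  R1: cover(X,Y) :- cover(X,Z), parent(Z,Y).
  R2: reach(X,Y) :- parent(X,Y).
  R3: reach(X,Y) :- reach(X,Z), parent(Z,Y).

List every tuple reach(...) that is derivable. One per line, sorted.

reach(b,f)
reach(e,j)
reach(h,a)
reach(i,g)
reach(j,j)

round 1: derive reach(b,f) via R2 from parent(b,f)
round 1: derive reach(e,j) via R2 from parent(e,j)
round 1: derive reach(h,a) via R2 from parent(h,a)
round 1: derive reach(i,g) via R2 from parent(i,g)
round 1: derive reach(j,j) via R2 from parent(j,j)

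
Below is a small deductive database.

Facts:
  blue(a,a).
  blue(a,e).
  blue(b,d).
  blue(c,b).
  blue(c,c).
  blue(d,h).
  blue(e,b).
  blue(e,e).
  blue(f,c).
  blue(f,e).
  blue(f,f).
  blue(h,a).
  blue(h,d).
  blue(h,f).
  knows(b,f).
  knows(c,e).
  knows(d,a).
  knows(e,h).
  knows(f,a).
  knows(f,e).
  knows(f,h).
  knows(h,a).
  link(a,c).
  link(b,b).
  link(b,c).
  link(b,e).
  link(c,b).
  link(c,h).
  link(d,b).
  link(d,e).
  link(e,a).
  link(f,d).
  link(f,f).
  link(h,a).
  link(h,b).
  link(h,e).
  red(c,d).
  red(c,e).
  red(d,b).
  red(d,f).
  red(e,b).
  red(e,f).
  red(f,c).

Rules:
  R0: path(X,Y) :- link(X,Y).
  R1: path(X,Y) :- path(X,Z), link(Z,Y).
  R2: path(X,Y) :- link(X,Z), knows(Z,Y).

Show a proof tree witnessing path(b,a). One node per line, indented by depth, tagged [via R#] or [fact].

round 1: derive path(a,c) via R0 from link(a,c)
round 1: derive path(b,b) via R0 from link(b,b)
round 1: derive path(b,c) via R0 from link(b,c)
round 1: derive path(b,e) via R0 from link(b,e)
round 1: derive path(c,b) via R0 from link(c,b)
round 1: derive path(c,h) via R0 from link(c,h)
round 1: derive path(d,b) via R0 from link(d,b)
round 1: derive path(d,e) via R0 from link(d,e)
round 1: derive path(e,a) via R0 from link(e,a)
round 1: derive path(f,d) via R0 from link(f,d)
round 1: derive path(f,f) via R0 from link(f,f)
round 1: derive path(h,a) via R0 from link(h,a)
round 1: derive path(h,b) via R0 from link(h,b)
round 1: derive path(h,e) via R0 from link(h,e)
round 1: derive path(a,e) via R2 from link(a,c), knows(c,e)
round 1: derive path(b,f) via R2 from link(b,b), knows(b,f)
round 1: derive path(b,h) via R2 from link(b,e), knows(e,h)
round 1: derive path(c,a) via R2 from link(c,h), knows(h,a)
round 1: derive path(c,f) via R2 from link(c,b), knows(b,f)
round 1: derive path(d,f) via R2 from link(d,b), knows(b,f)
round 1: derive path(d,h) via R2 from link(d,e), knows(e,h)
round 1: derive path(f,a) via R2 from link(f,d), knows(d,a)
round 1: derive path(f,e) via R2 from link(f,f), knows(f,e)
round 1: derive path(f,h) via R2 from link(f,f), knows(f,h)
round 1: derive path(h,f) via R2 from link(h,b), knows(b,f)
round 1: derive path(h,h) via R2 from link(h,e), knows(e,h)
round 2: derive path(a,a) via R1 from path(a,e), link(e,a)
round 2: derive path(a,b) via R1 from path(a,c), link(c,b)
round 2: derive path(a,h) via R1 from path(a,c), link(c,h)
round 2: derive path(b,a) via R1 from path(b,e), link(e,a)
round 2: derive path(b,d) via R1 from path(b,f), link(f,d)
round 2: derive path(c,c) via R1 from path(c,a), link(a,c)
round 2: derive path(c,d) via R1 from path(c,f), link(f,d)
round 2: derive path(c,e) via R1 from path(c,b), link(b,e)
round 2: derive path(d,a) via R1 from path(d,e), link(e,a)
round 2: derive path(d,c) via R1 from path(d,b), link(b,c)
round 2: derive path(d,d) via R1 from path(d,f), link(f,d)
round 2: derive path(e,c) via R1 from path(e,a), link(a,c)
round 2: derive path(f,b) via R1 from path(f,d), link(d,b)
round 2: derive path(f,c) via R1 from path(f,a), link(a,c)
round 2: derive path(h,c) via R1 from path(h,a), link(a,c)
round 2: derive path(h,d) via R1 from path(h,f), link(f,d)
round 3: derive path(e,b) via R1 from path(e,c), link(c,b)
round 3: derive path(e,h) via R1 from path(e,c), link(c,h)
round 4: derive path(e,e) via R1 from path(e,b), link(b,e)

path(b,a)  [via R1]
  path(b,e)  [via R0]
    link(b,e)  [fact]
  link(e,a)  [fact]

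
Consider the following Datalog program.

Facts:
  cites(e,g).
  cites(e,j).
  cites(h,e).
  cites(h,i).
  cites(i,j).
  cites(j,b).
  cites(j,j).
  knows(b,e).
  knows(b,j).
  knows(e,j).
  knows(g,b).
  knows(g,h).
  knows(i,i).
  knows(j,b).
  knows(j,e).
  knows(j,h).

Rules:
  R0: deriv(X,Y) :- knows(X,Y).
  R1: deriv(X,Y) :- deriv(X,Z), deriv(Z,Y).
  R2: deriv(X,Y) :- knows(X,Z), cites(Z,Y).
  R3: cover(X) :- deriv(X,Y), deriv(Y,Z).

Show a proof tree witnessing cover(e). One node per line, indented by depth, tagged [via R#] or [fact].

round 1: derive deriv(b,e) via R0 from knows(b,e)
round 1: derive deriv(b,j) via R0 from knows(b,j)
round 1: derive deriv(e,j) via R0 from knows(e,j)
round 1: derive deriv(g,b) via R0 from knows(g,b)
round 1: derive deriv(g,h) via R0 from knows(g,h)
round 1: derive deriv(i,i) via R0 from knows(i,i)
round 1: derive deriv(j,b) via R0 from knows(j,b)
round 1: derive deriv(j,e) via R0 from knows(j,e)
round 1: derive deriv(j,h) via R0 from knows(j,h)
round 1: derive deriv(b,b) via R2 from knows(b,j), cites(j,b)
round 1: derive deriv(b,g) via R2 from knows(b,e), cites(e,g)
round 1: derive deriv(e,b) via R2 from knows(e,j), cites(j,b)
round 1: derive deriv(g,e) via R2 from knows(g,h), cites(h,e)
round 1: derive deriv(g,i) via R2 from knows(g,h), cites(h,i)
round 1: derive deriv(i,j) via R2 from knows(i,i), cites(i,j)
round 1: derive deriv(j,g) via R2 from knows(j,e), cites(e,g)
round 1: derive deriv(j,i) via R2 from knows(j,h), cites(h,i)
round 1: derive deriv(j,j) via R2 from knows(j,e), cites(e,j)
round 2: derive deriv(b,h) via R1 from deriv(b,g), deriv(g,h)
round 2: derive deriv(b,i) via R1 from deriv(b,g), deriv(g,i)
round 2: derive deriv(e,e) via R1 from deriv(e,b), deriv(b,e)
round 2: derive deriv(e,g) via R1 from deriv(e,b), deriv(b,g)
round 2: derive deriv(e,h) via R1 from deriv(e,j), deriv(j,h)
round 2: derive deriv(e,i) via R1 from deriv(e,j), deriv(j,i)
round 2: derive deriv(g,g) via R1 from deriv(g,b), deriv(b,g)
round 2: derive deriv(g,j) via R1 from deriv(g,b), deriv(b,j)
round 2: derive deriv(i,b) via R1 from deriv(i,j), deriv(j,b)
round 2: derive deriv(i,e) via R1 from deriv(i,j), deriv(j,e)
round 2: derive deriv(i,g) via R1 from deriv(i,j), deriv(j,g)
round 2: derive deriv(i,h) via R1 from deriv(i,j), deriv(j,h)
round 2: derive cover(b) via R3 from deriv(b,b), deriv(b,b)
round 2: derive cover(e) via R3 from deriv(e,b), deriv(b,b)
round 2: derive cover(g) via R3 from deriv(g,b), deriv(b,b)
round 2: derive cover(i) via R3 from deriv(i,i), deriv(i,i)
round 2: derive cover(j) via R3 from deriv(j,b), deriv(b,b)

cover(e)  [via R3]
  deriv(e,b)  [via R2]
    knows(e,j)  [fact]
    cites(j,b)  [fact]
  deriv(b,b)  [via R2]
    knows(b,j)  [fact]
    cites(j,b)  [fact]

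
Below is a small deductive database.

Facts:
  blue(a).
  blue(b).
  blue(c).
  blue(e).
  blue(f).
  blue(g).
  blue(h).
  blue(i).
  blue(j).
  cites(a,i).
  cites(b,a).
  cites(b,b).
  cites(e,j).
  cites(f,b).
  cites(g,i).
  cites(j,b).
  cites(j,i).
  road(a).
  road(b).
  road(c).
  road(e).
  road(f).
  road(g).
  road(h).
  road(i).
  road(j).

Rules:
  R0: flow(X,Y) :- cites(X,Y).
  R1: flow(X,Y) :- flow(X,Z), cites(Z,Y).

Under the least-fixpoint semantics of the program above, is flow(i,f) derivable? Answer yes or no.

no

round 1: derive flow(a,i) via R0 from cites(a,i)
round 1: derive flow(b,a) via R0 from cites(b,a)
round 1: derive flow(b,b) via R0 from cites(b,b)
round 1: derive flow(e,j) via R0 from cites(e,j)
round 1: derive flow(f,b) via R0 from cites(f,b)
round 1: derive flow(g,i) via R0 from cites(g,i)
round 1: derive flow(j,b) via R0 from cites(j,b)
round 1: derive flow(j,i) via R0 from cites(j,i)
round 2: derive flow(b,i) via R1 from flow(b,a), cites(a,i)
round 2: derive flow(e,b) via R1 from flow(e,j), cites(j,b)
round 2: derive flow(e,i) via R1 from flow(e,j), cites(j,i)
round 2: derive flow(f,a) via R1 from flow(f,b), cites(b,a)
round 2: derive flow(j,a) via R1 from flow(j,b), cites(b,a)
round 3: derive flow(e,a) via R1 from flow(e,b), cites(b,a)
round 3: derive flow(f,i) via R1 from flow(f,a), cites(a,i)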